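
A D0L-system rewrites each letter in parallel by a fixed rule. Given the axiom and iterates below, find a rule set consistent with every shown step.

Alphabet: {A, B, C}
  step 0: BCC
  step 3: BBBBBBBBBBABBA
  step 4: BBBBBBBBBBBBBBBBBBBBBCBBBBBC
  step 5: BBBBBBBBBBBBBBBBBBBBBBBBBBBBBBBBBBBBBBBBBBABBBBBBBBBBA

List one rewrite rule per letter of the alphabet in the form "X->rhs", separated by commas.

A->BC, B->BB, C->A

  step 4 ⇒ step 5: BBBBBBBBBBBBBBBBBBBBBCBBBBBC ⇒ BB·BB·BB·BB·BB·BB·BB·BB·BB·BB·BB·BB·BB·BB·BB·BB·BB·BB·BB·BB·BB·A·BB·BB·BB·BB·BB·A
    B ↦ BB
    C ↦ A
  step 3 ⇒ step 4: BBBBBBBBBBABBA ⇒ BB·BB·BB·BB·BB·BB·BB·BB·BB·BB·BC·BB·BB·BC
    A ↦ BC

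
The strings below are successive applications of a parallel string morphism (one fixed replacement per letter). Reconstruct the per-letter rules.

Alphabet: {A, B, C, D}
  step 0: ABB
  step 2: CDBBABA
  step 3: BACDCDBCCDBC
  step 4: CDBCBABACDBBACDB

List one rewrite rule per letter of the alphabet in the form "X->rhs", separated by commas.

A->BC, B->CD, C->B, D->A

  step 3 ⇒ step 4: BACDCDBCCDBC ⇒ CD·BC·B·A·B·A·CD·B·B·A·CD·B
    A ↦ BC
    B ↦ CD
    C ↦ B
    D ↦ A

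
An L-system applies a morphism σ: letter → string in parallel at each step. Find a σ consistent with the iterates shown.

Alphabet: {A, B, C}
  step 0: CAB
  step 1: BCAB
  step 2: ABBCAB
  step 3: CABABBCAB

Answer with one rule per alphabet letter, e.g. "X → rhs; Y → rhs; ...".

A->C, B->AB, C->B

  step 2 ⇒ step 3: ABBCAB ⇒ C·AB·AB·B·C·AB
    A ↦ C
    B ↦ AB
    C ↦ B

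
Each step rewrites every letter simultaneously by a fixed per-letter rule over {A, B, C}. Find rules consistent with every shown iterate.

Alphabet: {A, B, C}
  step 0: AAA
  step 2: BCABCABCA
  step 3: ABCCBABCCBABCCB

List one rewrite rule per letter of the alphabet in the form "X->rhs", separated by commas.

A->CB, B->A, C->BC

  step 2 ⇒ step 3: BCABCABCA ⇒ A·BC·CB·A·BC·CB·A·BC·CB
    A ↦ CB
    B ↦ A
    C ↦ BC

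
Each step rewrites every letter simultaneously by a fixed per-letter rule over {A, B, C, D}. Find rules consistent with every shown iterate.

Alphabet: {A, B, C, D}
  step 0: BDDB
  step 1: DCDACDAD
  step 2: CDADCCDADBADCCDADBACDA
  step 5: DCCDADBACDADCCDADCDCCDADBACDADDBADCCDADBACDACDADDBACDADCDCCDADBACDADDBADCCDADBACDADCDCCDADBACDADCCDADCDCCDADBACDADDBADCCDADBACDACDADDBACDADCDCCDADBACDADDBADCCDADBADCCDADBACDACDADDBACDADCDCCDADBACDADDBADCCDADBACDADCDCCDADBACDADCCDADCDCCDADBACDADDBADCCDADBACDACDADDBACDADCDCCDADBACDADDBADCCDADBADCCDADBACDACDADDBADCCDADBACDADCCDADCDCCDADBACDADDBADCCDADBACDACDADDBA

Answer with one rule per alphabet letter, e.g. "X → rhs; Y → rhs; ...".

A->DBA, B->D, C->DC, D->CDA

  step 1 ⇒ step 2: DCDACDAD ⇒ CDA·DC·CDA·DBA·DC·CDA·DBA·CDA
    A ↦ DBA
    C ↦ DC
    D ↦ CDA
  step 0 ⇒ step 1: BDDB ⇒ D·CDA·CDA·D
    B ↦ D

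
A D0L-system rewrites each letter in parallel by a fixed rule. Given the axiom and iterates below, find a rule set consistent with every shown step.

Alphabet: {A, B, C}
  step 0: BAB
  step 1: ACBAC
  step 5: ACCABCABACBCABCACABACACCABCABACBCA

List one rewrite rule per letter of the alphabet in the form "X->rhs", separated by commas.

  step 0 ⇒ step 1: BAB ⇒ AC·B·AC
    A ↦ B
    B ↦ AC
    C ↦ CA  (constrained at step 1)

A->B, B->AC, C->CA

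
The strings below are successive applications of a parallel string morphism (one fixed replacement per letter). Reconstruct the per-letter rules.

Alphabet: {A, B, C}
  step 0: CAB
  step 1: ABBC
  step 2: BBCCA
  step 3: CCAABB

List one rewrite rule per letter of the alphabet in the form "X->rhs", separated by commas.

  step 2 ⇒ step 3: BBCCA ⇒ C·C·A·A·BB
    A ↦ BB
    B ↦ C
    C ↦ A

A->BB, B->C, C->A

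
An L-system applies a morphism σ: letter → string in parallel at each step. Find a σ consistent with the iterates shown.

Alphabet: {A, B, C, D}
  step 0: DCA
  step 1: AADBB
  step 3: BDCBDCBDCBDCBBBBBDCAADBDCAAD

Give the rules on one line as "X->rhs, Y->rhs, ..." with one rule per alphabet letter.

  step 0 ⇒ step 1: DCA ⇒ AA·D·BB
    A ↦ BB
    C ↦ D
    D ↦ AA
    B ↦ BDC  (constrained at step 1)

A->BB, B->BDC, C->D, D->AA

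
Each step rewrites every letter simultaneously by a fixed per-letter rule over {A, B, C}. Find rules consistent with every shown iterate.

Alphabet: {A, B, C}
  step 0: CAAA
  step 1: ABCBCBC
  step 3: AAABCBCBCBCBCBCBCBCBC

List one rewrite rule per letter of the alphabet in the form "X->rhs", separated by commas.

  step 0 ⇒ step 1: CAAA ⇒ A·BC·BC·BC
    A ↦ BC
    C ↦ A
    B ↦ AA  (constrained at step 1)

A->BC, B->AA, C->A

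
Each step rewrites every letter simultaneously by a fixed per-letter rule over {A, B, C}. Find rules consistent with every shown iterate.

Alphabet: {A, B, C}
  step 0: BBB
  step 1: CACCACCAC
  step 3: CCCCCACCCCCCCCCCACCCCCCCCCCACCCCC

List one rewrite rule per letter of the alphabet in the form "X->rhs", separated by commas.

  step 0 ⇒ step 1: BBB ⇒ CAC·CAC·CAC
    B ↦ CAC
    A ↦ B  (constrained at step 1)
    C ↦ CC  (constrained at step 1)

A->B, B->CAC, C->CC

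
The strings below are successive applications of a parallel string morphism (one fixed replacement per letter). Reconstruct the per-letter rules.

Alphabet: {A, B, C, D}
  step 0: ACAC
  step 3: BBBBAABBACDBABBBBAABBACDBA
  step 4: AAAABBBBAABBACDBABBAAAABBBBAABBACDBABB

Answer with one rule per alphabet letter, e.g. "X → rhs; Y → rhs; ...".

  step 3 ⇒ step 4: BBBBAABBACDBABBBBAABBACDBA ⇒ A·A·A·A·BB·BB·A·A·BB·ACD·B·A·BB·A·A·A·A·BB·BB·A·A·BB·ACD·B·A·BB
    A ↦ BB
    B ↦ A
    C ↦ ACD
    D ↦ B

A->BB, B->A, C->ACD, D->B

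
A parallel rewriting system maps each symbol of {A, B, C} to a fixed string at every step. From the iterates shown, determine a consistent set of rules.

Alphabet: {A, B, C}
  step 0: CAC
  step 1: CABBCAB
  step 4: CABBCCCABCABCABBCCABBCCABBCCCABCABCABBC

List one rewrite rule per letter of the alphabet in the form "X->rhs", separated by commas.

  step 0 ⇒ step 1: CAC ⇒ CAB·B·CAB
    A ↦ B
    C ↦ CAB
    B ↦ C  (constrained at step 1)

A->B, B->C, C->CAB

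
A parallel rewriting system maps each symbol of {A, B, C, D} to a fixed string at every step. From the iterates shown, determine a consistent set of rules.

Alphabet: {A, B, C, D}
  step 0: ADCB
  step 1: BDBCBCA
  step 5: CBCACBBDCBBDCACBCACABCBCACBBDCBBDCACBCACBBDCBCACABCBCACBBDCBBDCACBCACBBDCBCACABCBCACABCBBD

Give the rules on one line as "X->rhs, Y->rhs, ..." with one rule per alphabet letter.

  step 0 ⇒ step 1: ADCB ⇒ BD·B·CB·CA
    A ↦ BD
    B ↦ CA
    C ↦ CB
    D ↦ B

A->BD, B->CA, C->CB, D->B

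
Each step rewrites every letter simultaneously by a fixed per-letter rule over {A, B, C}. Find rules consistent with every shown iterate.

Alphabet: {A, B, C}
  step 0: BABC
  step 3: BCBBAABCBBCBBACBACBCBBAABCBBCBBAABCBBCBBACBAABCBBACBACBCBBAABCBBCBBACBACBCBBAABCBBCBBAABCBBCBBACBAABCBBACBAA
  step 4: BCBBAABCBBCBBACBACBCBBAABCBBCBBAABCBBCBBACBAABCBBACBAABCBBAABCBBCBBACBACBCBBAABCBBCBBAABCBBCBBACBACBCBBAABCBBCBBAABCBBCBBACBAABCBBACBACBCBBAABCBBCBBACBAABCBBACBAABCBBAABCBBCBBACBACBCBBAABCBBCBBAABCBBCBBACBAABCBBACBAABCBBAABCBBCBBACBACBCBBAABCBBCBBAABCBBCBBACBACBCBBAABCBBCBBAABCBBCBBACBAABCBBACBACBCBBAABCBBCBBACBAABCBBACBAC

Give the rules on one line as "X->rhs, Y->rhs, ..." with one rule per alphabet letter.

A->BAC, B->BCB, C->BAA

  step 3 ⇒ step 4: BCBBAABCBBCBBACBACBCBBAABCBBCBBAABCBBCBBACBAABCBBACBACBCBBAABCBBCBBACBACBCBBAABCBBCBBAABCBBCBBACBAABCBBACBAA ⇒ BCB·BAA·BCB·BCB·BAC·BAC·BCB·BAA·BCB·BCB·BAA·BCB·BCB·BAC·BAA·BCB·BAC·BAA·BCB·BAA·BCB·BCB·BAC·BAC·BCB·BAA·BCB·BCB·BAA·BCB·BCB·BAC·BAC·BCB·BAA·BCB·BCB·BAA·BCB·BCB·BAC·BAA·BCB·BAC·BAC·BCB·BAA·BCB·BCB·BAC·BAA·BCB·BAC·BAA·BCB·BAA·BCB·BCB·BAC·BAC·BCB·BAA·BCB·BCB·BAA·BCB·BCB·BAC·BAA·BCB·BAC·BAA·BCB·BAA·BCB·BCB·BAC·BAC·BCB·BAA·BCB·BCB·BAA·BCB·BCB·BAC·BAC·BCB·BAA·BCB·BCB·BAA·BCB·BCB·BAC·BAA·BCB·BAC·BAC·BCB·BAA·BCB·BCB·BAC·BAA·BCB·BAC·BAC
    A ↦ BAC
    B ↦ BCB
    C ↦ BAA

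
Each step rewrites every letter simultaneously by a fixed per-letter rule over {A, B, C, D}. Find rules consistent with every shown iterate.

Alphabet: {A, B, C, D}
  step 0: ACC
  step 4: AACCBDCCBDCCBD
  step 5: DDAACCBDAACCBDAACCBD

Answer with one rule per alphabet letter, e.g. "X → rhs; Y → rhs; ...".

A->D, B->CC, C->A, D->BD

  step 4 ⇒ step 5: AACCBDCCBDCCBD ⇒ D·D·A·A·CC·BD·A·A·CC·BD·A·A·CC·BD
    A ↦ D
    B ↦ CC
    C ↦ A
    D ↦ BD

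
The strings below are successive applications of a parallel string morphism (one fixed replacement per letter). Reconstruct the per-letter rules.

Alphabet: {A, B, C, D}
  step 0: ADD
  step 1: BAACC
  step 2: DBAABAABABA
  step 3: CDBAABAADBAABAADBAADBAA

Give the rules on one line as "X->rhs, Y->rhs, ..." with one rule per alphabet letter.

  step 2 ⇒ step 3: DBAABAABABA ⇒ C·D·BAA·BAA·D·BAA·BAA·D·BAA·D·BAA
    A ↦ BAA
    B ↦ D
    D ↦ C
  step 1 ⇒ step 2: BAACC ⇒ D·BAA·BAA·BA·BA
    C ↦ BA

A->BAA, B->D, C->BA, D->C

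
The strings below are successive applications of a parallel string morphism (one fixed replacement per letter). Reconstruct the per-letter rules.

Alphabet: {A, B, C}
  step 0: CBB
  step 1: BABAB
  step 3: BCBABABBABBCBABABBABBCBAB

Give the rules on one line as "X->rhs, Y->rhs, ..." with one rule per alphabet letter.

A->BCB, B->AB, C->B

  step 0 ⇒ step 1: CBB ⇒ B·AB·AB
    B ↦ AB
    C ↦ B
    A ↦ BCB  (constrained at step 1)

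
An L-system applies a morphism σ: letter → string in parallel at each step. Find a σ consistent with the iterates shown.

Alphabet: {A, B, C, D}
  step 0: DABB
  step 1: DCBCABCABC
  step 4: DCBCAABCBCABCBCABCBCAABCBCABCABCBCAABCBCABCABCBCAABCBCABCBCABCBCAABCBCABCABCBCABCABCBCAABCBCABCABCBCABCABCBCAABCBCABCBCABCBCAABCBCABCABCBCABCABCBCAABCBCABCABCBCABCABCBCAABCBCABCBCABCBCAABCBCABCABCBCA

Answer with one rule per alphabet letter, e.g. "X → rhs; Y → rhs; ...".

  step 0 ⇒ step 1: DABB ⇒ DC·BC·ABC·ABC
    A ↦ BC
    B ↦ ABC
    D ↦ DC
    C ↦ BCA  (constrained at step 1)

A->BC, B->ABC, C->BCA, D->DC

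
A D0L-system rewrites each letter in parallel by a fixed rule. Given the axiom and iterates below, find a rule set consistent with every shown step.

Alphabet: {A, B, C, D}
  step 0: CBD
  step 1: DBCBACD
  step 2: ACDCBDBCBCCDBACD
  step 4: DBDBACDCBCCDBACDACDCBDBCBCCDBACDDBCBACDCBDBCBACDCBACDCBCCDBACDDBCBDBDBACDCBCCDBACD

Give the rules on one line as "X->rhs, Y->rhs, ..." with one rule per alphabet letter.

A->CC, B->CB, C->DB, D->ACD

  step 1 ⇒ step 2: DBCBACD ⇒ ACD·CB·DB·CB·CC·DB·ACD
    A ↦ CC
    B ↦ CB
    C ↦ DB
    D ↦ ACD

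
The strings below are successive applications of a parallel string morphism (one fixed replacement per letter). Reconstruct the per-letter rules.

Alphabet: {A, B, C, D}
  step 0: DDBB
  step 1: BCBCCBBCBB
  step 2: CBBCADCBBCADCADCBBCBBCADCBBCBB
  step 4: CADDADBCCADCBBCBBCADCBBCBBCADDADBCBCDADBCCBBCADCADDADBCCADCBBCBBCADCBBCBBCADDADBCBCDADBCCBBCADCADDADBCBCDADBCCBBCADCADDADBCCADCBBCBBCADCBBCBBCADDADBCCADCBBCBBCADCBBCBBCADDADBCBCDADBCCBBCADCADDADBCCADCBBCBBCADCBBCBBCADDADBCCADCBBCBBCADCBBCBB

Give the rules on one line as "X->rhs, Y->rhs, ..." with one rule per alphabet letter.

A->DAD, B->CBB, C->CAD, D->BC

  step 1 ⇒ step 2: BCBCCBBCBB ⇒ CBB·CAD·CBB·CAD·CAD·CBB·CBB·CAD·CBB·CBB
    B ↦ CBB
    C ↦ CAD
    A ↦ DAD  (constrained at step 2)
  step 0 ⇒ step 1: DDBB ⇒ BC·BC·CBB·CBB
    D ↦ BC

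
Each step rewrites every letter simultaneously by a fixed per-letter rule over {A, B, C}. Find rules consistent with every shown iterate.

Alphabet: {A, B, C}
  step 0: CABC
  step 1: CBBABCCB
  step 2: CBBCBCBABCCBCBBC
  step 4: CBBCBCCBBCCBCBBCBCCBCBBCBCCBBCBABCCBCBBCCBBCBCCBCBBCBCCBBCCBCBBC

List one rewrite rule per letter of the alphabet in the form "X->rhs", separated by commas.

  step 1 ⇒ step 2: CBBABCCB ⇒ CB·BC·BC·BA·BC·CB·CB·BC
    A ↦ BA
    B ↦ BC
    C ↦ CB

A->BA, B->BC, C->CB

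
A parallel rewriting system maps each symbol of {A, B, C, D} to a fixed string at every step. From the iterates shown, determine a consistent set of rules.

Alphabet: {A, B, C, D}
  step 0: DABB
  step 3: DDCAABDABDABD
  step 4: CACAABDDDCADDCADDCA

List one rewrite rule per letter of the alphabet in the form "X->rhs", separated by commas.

A->D, B->D, C->AB, D->CA

  step 3 ⇒ step 4: DDCAABDABDABD ⇒ CA·CA·AB·D·D·D·CA·D·D·CA·D·D·CA
    A ↦ D
    B ↦ D
    C ↦ AB
    D ↦ CA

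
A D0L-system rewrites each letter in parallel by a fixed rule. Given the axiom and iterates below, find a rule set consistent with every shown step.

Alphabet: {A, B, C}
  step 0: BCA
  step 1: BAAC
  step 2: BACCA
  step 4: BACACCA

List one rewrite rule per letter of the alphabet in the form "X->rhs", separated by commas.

A->C, B->BA, C->A

  step 1 ⇒ step 2: BAAC ⇒ BA·C·C·A
    A ↦ C
    B ↦ BA
    C ↦ A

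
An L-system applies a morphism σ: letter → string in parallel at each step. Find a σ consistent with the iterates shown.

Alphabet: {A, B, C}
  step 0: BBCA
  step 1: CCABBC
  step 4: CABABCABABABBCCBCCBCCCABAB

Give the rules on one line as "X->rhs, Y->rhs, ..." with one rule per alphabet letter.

  step 0 ⇒ step 1: BBCA ⇒ C·C·AB·BC
    A ↦ BC
    B ↦ C
    C ↦ AB

A->BC, B->C, C->AB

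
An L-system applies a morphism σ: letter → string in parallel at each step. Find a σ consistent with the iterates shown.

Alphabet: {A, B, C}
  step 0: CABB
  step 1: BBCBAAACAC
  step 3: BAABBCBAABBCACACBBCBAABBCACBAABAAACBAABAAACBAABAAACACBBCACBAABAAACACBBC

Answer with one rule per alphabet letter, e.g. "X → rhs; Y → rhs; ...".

  step 0 ⇒ step 1: CABB ⇒ BBC·BAA·AC·AC
    A ↦ BAA
    B ↦ AC
    C ↦ BBC

A->BAA, B->AC, C->BBC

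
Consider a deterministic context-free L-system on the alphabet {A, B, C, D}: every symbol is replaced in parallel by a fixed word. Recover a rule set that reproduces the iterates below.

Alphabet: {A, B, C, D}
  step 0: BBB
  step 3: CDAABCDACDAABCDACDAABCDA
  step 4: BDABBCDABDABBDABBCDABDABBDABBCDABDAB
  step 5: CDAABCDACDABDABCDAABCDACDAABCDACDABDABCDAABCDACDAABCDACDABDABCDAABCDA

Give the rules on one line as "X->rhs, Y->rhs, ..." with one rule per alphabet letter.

A->B, B->CDA, C->BD, D->A

  step 4 ⇒ step 5: BDABBCDABDABBDABBCDABDABBDABBCDABDAB ⇒ CDA·A·B·CDA·CDA·BD·A·B·CDA·A·B·CDA·CDA·A·B·CDA·CDA·BD·A·B·CDA·A·B·CDA·CDA·A·B·CDA·CDA·BD·A·B·CDA·A·B·CDA
    A ↦ B
    B ↦ CDA
    C ↦ BD
    D ↦ A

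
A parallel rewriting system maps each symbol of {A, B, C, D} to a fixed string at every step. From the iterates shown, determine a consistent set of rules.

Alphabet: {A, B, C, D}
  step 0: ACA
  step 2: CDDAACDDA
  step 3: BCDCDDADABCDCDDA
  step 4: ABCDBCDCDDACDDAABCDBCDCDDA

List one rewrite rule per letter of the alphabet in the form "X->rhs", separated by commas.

A->DA, B->A, C->B, D->CD

  step 3 ⇒ step 4: BCDCDDADABCDCDDA ⇒ A·B·CD·B·CD·CD·DA·CD·DA·A·B·CD·B·CD·CD·DA
    A ↦ DA
    B ↦ A
    C ↦ B
    D ↦ CD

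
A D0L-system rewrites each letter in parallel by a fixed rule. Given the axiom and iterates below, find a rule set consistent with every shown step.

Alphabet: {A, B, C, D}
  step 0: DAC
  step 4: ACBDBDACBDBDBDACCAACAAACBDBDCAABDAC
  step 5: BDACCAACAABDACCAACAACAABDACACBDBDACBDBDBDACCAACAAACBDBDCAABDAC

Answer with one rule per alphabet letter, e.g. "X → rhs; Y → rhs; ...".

  step 4 ⇒ step 5: ACBDBDACBDBDBDACCAACAAACBDBDCAABDAC ⇒ BD·AC·C·AA·C·AA·BD·AC·C·AA·C·AA·C·AA·BD·AC·AC·BD·BD·AC·BD·BD·BD·AC·C·AA·C·AA·AC·BD·BD·C·AA·BD·AC
    A ↦ BD
    B ↦ C
    C ↦ AC
    D ↦ AA

A->BD, B->C, C->AC, D->AA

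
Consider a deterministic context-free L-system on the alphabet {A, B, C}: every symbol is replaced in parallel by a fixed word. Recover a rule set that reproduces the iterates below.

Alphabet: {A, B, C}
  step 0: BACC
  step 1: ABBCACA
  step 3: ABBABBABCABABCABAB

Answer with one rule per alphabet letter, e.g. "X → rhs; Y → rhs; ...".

  step 0 ⇒ step 1: BACC ⇒ AB·B·CA·CA
    A ↦ B
    B ↦ AB
    C ↦ CA

A->B, B->AB, C->CA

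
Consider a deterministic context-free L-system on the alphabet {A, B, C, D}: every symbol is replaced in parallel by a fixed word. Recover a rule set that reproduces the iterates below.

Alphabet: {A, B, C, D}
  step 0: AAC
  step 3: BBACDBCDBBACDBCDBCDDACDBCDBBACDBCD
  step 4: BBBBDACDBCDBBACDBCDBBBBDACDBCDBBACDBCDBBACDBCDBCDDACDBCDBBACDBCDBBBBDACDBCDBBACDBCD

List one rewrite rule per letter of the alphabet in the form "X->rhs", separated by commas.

A->D, B->BB, C->ACD, D->BCD

  step 3 ⇒ step 4: BBACDBCDBBACDBCDBCDDACDBCDBBACDBCD ⇒ BB·BB·D·ACD·BCD·BB·ACD·BCD·BB·BB·D·ACD·BCD·BB·ACD·BCD·BB·ACD·BCD·BCD·D·ACD·BCD·BB·ACD·BCD·BB·BB·D·ACD·BCD·BB·ACD·BCD
    A ↦ D
    B ↦ BB
    C ↦ ACD
    D ↦ BCD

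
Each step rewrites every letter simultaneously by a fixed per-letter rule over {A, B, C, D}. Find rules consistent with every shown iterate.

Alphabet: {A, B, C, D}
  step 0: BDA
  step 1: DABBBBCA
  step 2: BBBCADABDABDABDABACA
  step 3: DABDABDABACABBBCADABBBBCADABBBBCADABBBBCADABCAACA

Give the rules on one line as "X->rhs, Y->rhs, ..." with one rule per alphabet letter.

  step 2 ⇒ step 3: BBBCADABDABDABDABACA ⇒ DAB·DAB·DAB·A·CA·BBB·CA·DAB·BBB·CA·DAB·BBB·CA·DAB·BBB·CA·DAB·CA·A·CA
    A ↦ CA
    B ↦ DAB
    C ↦ A
    D ↦ BBB

A->CA, B->DAB, C->A, D->BBB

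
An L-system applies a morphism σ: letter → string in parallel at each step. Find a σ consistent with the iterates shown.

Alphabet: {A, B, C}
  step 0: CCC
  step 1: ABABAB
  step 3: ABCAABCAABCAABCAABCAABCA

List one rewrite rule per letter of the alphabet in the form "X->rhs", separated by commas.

  step 0 ⇒ step 1: CCC ⇒ AB·AB·AB
    C ↦ AB
    A ↦ CA  (constrained at step 1)
    B ↦ CA  (constrained at step 1)

A->CA, B->CA, C->AB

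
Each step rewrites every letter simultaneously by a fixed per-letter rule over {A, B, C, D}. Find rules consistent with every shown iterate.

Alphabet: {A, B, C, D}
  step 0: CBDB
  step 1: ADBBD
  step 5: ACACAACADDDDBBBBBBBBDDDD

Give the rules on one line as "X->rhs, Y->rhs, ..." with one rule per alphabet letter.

A->CA, B->D, C->A, D->BB

  step 0 ⇒ step 1: CBDB ⇒ A·D·BB·D
    B ↦ D
    C ↦ A
    D ↦ BB
    A ↦ CA  (constrained at step 1)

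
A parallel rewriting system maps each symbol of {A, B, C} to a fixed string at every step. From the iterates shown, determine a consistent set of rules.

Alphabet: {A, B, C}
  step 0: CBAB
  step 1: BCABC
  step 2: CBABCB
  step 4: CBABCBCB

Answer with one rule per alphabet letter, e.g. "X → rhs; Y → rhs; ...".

A->AB, B->C, C->B

  step 1 ⇒ step 2: BCABC ⇒ C·B·AB·C·B
    A ↦ AB
    B ↦ C
    C ↦ B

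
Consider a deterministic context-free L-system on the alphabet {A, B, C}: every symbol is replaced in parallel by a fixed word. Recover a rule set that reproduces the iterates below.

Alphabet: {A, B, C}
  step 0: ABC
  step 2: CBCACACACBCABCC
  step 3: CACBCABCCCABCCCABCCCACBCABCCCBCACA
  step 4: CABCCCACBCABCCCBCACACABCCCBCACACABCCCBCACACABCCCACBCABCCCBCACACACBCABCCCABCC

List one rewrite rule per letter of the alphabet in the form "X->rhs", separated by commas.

  step 3 ⇒ step 4: CACBCABCCCABCCCABCCCACBCABCCCBCACA ⇒ CA·BCC·CA·CB·CA·BCC·CB·CA·CA·CA·BCC·CB·CA·CA·CA·BCC·CB·CA·CA·CA·BCC·CA·CB·CA·BCC·CB·CA·CA·CA·CB·CA·BCC·CA·BCC
    A ↦ BCC
    B ↦ CB
    C ↦ CA

A->BCC, B->CB, C->CA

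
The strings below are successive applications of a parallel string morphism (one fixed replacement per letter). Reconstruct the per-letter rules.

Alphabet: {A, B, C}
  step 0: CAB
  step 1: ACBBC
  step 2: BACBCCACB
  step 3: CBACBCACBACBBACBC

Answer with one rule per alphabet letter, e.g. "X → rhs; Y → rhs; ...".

  step 2 ⇒ step 3: BACBCCACB ⇒ C·B·ACB·C·ACB·ACB·B·ACB·C
    A ↦ B
    B ↦ C
    C ↦ ACB

A->B, B->C, C->ACB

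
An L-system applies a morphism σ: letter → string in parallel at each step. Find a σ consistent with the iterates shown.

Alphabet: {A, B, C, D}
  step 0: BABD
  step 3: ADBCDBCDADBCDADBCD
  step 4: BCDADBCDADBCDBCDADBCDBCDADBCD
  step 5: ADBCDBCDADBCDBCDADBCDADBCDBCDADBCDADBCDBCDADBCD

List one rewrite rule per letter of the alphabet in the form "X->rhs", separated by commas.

A->B, B->AD, C->B, D->CD

  step 4 ⇒ step 5: BCDADBCDADBCDBCDADBCDBCDADBCD ⇒ AD·B·CD·B·CD·AD·B·CD·B·CD·AD·B·CD·AD·B·CD·B·CD·AD·B·CD·AD·B·CD·B·CD·AD·B·CD
    A ↦ B
    B ↦ AD
    C ↦ B
    D ↦ CD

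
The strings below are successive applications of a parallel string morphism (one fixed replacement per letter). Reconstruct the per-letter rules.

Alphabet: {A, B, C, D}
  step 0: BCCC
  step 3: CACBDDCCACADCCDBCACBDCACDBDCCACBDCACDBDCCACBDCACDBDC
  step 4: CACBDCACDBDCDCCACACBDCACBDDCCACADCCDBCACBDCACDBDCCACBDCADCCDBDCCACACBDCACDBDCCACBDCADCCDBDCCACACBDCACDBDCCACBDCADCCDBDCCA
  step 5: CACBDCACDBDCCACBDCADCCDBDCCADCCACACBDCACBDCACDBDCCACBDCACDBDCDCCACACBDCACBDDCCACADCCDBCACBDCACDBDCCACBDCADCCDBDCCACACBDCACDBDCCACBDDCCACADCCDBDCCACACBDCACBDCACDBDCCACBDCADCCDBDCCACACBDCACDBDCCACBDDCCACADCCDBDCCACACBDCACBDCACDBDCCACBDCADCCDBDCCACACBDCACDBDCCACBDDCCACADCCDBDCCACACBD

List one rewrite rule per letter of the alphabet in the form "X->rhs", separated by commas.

A->CBD, B->CDB, C->CA, D->DC

  step 4 ⇒ step 5: CACBDCACDBDCDCCACACBDCACBDDCCACADCCDBCACBDCACDBDCCACBDCADCCDBDCCACACBDCACDBDCCACBDCADCCDBDCCACACBDCACDBDCCACBDCADCCDBDCCA ⇒ CA·CBD·CA·CDB·DC·CA·CBD·CA·DC·CDB·DC·CA·DC·CA·CA·CBD·CA·CBD·CA·CDB·DC·CA·CBD·CA·CDB·DC·DC·CA·CA·CBD·CA·CBD·DC·CA·CA·DC·CDB·CA·CBD·CA·CDB·DC·CA·CBD·CA·DC·CDB·DC·CA·CA·CBD·CA·CDB·DC·CA·CBD·DC·CA·CA·DC·CDB·DC·CA·CA·CBD·CA·CBD·CA·CDB·DC·CA·CBD·CA·DC·CDB·DC·CA·CA·CBD·CA·CDB·DC·CA·CBD·DC·CA·CA·DC·CDB·DC·CA·CA·CBD·CA·CBD·CA·CDB·DC·CA·CBD·CA·DC·CDB·DC·CA·CA·CBD·CA·CDB·DC·CA·CBD·DC·CA·CA·DC·CDB·DC·CA·CA·CBD
    A ↦ CBD
    B ↦ CDB
    C ↦ CA
    D ↦ DC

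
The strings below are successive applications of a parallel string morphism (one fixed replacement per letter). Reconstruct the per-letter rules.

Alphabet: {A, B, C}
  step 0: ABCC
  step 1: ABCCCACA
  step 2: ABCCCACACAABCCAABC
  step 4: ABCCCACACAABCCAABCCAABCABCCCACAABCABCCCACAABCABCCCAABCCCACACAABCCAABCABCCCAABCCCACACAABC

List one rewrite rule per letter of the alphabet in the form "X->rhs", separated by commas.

  step 1 ⇒ step 2: ABCCCACA ⇒ ABC·C·CA·CA·CA·ABC·CA·ABC
    A ↦ ABC
    B ↦ C
    C ↦ CA

A->ABC, B->C, C->CA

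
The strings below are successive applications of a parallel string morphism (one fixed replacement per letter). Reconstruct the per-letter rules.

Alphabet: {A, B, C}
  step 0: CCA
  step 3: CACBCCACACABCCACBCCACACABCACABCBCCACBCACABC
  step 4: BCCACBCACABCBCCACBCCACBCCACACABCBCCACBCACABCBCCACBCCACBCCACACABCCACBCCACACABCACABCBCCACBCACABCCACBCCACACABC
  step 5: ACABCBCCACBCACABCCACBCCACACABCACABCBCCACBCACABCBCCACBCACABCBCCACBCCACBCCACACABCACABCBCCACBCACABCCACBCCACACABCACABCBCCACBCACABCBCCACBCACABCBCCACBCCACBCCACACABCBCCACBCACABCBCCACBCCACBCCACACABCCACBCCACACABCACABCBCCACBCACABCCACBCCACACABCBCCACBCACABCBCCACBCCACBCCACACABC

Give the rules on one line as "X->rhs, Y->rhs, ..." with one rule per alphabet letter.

A->CAC, B->ACA, C->BC

  step 4 ⇒ step 5: BCCACBCACABCBCCACBCCACBCCACACABCBCCACBCACABCBCCACBCCACBCCACACABCCACBCCACACABCACABCBCCACBCACABCCACBCCACACABC ⇒ ACA·BC·BC·CAC·BC·ACA·BC·CAC·BC·CAC·ACA·BC·ACA·BC·BC·CAC·BC·ACA·BC·BC·CAC·BC·ACA·BC·BC·CAC·BC·CAC·BC·CAC·ACA·BC·ACA·BC·BC·CAC·BC·ACA·BC·CAC·BC·CAC·ACA·BC·ACA·BC·BC·CAC·BC·ACA·BC·BC·CAC·BC·ACA·BC·BC·CAC·BC·CAC·BC·CAC·ACA·BC·BC·CAC·BC·ACA·BC·BC·CAC·BC·CAC·BC·CAC·ACA·BC·CAC·BC·CAC·ACA·BC·ACA·BC·BC·CAC·BC·ACA·BC·CAC·BC·CAC·ACA·BC·BC·CAC·BC·ACA·BC·BC·CAC·BC·CAC·BC·CAC·ACA·BC
    A ↦ CAC
    B ↦ ACA
    C ↦ BC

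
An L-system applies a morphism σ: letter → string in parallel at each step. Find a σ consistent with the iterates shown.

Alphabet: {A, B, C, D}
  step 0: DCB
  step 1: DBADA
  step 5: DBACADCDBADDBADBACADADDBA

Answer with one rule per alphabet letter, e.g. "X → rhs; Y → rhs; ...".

A->C, B->A, C->AD, D->DB

  step 0 ⇒ step 1: DCB ⇒ DB·AD·A
    B ↦ A
    C ↦ AD
    D ↦ DB
    A ↦ C  (constrained at step 1)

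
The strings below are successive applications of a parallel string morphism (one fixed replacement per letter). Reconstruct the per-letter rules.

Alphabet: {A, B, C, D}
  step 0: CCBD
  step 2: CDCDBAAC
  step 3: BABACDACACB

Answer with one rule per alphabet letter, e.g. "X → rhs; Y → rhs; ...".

  step 2 ⇒ step 3: CDCDBAAC ⇒ B·A·B·A·CD·AC·AC·B
    A ↦ AC
    B ↦ CD
    C ↦ B
    D ↦ A

A->AC, B->CD, C->B, D->A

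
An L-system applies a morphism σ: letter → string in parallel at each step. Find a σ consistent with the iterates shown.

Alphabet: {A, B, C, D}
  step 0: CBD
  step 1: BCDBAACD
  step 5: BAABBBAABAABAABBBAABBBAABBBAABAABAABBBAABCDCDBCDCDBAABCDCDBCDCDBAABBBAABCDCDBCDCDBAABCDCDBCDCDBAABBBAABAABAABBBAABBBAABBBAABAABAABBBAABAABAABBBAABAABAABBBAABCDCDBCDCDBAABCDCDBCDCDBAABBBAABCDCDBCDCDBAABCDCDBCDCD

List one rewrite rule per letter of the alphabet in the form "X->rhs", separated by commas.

A->B, B->BAA, C->BCD, D->CD

  step 0 ⇒ step 1: CBD ⇒ BCD·BAA·CD
    B ↦ BAA
    C ↦ BCD
    D ↦ CD
    A ↦ B  (constrained at step 1)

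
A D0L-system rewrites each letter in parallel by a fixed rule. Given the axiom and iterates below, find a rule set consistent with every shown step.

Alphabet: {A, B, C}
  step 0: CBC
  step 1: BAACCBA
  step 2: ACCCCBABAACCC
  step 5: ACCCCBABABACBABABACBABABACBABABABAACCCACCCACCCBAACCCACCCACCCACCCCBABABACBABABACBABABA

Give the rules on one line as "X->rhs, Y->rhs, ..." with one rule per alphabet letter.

  step 1 ⇒ step 2: BAACCBA ⇒ ACC·C·C·BA·BA·ACC·C
    A ↦ C
    B ↦ ACC
    C ↦ BA

A->C, B->ACC, C->BA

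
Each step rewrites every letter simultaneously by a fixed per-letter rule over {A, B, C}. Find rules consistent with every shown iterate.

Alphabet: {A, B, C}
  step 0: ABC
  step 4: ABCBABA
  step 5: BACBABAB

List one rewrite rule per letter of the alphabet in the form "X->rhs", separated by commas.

  step 4 ⇒ step 5: ABCBABA ⇒ B·A·CB·A·B·A·B
    A ↦ B
    B ↦ A
    C ↦ CB

A->B, B->A, C->CB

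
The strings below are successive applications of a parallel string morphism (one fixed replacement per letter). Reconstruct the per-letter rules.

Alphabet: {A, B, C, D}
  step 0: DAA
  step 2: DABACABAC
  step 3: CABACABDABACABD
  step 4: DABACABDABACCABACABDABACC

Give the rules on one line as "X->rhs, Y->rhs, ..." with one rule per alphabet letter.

A->AB, B->AC, C->D, D->C

  step 3 ⇒ step 4: CABACABDABACABD ⇒ D·AB·AC·AB·D·AB·AC·C·AB·AC·AB·D·AB·AC·C
    A ↦ AB
    B ↦ AC
    C ↦ D
    D ↦ C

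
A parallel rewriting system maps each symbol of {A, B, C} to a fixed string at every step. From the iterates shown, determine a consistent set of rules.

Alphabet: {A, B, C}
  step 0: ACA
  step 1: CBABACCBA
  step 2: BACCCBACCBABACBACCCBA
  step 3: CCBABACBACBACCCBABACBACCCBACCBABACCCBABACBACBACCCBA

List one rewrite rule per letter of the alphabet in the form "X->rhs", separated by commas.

A->CBA, B->C, C->BAC

  step 2 ⇒ step 3: BACCCBACCBABACBACCCBA ⇒ C·CBA·BAC·BAC·BAC·C·CBA·BAC·BAC·C·CBA·C·CBA·BAC·C·CBA·BAC·BAC·BAC·C·CBA
    A ↦ CBA
    B ↦ C
    C ↦ BAC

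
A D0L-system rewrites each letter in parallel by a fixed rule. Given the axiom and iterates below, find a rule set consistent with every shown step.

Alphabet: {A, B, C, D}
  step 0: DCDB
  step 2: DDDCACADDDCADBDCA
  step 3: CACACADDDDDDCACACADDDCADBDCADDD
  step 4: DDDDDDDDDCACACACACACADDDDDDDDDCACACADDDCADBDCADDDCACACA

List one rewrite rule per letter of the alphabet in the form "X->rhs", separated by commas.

  step 3 ⇒ step 4: CACACADDDDDDCACACADDDCADBDCADDD ⇒ DD·D·DD·D·DD·D·CA·CA·CA·CA·CA·CA·DD·D·DD·D·DD·D·CA·CA·CA·DD·D·CA·DBD·CA·DD·D·CA·CA·CA
    A ↦ D
    B ↦ DBD
    C ↦ DD
    D ↦ CA

A->D, B->DBD, C->DD, D->CA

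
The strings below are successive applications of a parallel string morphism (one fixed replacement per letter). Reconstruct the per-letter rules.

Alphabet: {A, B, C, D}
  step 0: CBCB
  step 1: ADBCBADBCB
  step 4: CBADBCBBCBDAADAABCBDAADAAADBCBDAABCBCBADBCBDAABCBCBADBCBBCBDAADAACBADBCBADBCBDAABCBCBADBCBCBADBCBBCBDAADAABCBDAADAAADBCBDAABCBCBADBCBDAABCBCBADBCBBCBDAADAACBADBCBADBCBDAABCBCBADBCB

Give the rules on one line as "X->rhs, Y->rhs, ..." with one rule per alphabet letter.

  step 0 ⇒ step 1: CBCB ⇒ ADB·CB·ADB·CB
    B ↦ CB
    C ↦ ADB
    A ↦ DAA  (constrained at step 1)
    D ↦ BCB  (constrained at step 1)

A->DAA, B->CB, C->ADB, D->BCB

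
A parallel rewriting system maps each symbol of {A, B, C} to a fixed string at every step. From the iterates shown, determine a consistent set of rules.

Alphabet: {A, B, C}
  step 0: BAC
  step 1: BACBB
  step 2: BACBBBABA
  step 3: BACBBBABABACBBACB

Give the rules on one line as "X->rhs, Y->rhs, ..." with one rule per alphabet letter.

  step 2 ⇒ step 3: BACBBBABA ⇒ BA·CB·B·BA·BA·BA·CB·BA·CB
    A ↦ CB
    B ↦ BA
    C ↦ B

A->CB, B->BA, C->B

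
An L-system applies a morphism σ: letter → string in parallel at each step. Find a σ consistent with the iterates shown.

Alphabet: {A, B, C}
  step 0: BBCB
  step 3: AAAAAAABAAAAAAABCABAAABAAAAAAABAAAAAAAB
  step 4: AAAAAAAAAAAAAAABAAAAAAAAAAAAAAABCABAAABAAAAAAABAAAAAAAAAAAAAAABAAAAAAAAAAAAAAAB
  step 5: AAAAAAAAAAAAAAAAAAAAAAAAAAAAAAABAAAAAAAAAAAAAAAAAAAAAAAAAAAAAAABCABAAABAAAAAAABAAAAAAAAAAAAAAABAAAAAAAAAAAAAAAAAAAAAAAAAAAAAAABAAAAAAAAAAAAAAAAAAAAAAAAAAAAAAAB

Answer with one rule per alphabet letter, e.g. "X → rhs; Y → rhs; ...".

  step 4 ⇒ step 5: AAAAAAAAAAAAAAABAAAAAAAAAAAAAAABCABAAABAAAAAAABAAAAAAAAAAAAAAABAAAAAAAAAAAAAAAB ⇒ AA·AA·AA·AA·AA·AA·AA·AA·AA·AA·AA·AA·AA·AA·AA·AB·AA·AA·AA·AA·AA·AA·AA·AA·AA·AA·AA·AA·AA·AA·AA·AB·CAB·AA·AB·AA·AA·AA·AB·AA·AA·AA·AA·AA·AA·AA·AB·AA·AA·AA·AA·AA·AA·AA·AA·AA·AA·AA·AA·AA·AA·AA·AB·AA·AA·AA·AA·AA·AA·AA·AA·AA·AA·AA·AA·AA·AA·AA·AB
    A ↦ AA
    B ↦ AB
    C ↦ CAB

A->AA, B->AB, C->CAB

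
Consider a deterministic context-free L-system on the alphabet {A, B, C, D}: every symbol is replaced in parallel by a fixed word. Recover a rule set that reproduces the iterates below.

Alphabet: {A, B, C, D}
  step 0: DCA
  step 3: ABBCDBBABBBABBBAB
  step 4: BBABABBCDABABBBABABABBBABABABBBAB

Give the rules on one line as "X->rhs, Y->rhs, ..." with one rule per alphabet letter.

A->BB, B->AB, C->B, D->CD

  step 3 ⇒ step 4: ABBCDBBABBBABBBAB ⇒ BB·AB·AB·B·CD·AB·AB·BB·AB·AB·AB·BB·AB·AB·AB·BB·AB
    A ↦ BB
    B ↦ AB
    C ↦ B
    D ↦ CD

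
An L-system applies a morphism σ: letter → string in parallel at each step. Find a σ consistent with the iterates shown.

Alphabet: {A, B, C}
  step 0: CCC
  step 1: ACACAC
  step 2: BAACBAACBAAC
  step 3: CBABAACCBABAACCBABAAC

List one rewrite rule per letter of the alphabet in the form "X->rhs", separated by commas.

A->BA, B->C, C->AC

  step 2 ⇒ step 3: BAACBAACBAAC ⇒ C·BA·BA·AC·C·BA·BA·AC·C·BA·BA·AC
    A ↦ BA
    B ↦ C
    C ↦ AC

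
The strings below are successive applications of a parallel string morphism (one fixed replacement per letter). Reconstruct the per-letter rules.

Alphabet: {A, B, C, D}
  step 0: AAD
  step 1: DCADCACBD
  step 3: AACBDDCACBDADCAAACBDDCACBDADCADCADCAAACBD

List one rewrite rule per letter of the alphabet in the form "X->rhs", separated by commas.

  step 0 ⇒ step 1: AAD ⇒ DCA·DCA·CBD
    A ↦ DCA
    D ↦ CBD
    B ↦ A  (constrained at step 1)
    C ↦ A  (constrained at step 1)

A->DCA, B->A, C->A, D->CBD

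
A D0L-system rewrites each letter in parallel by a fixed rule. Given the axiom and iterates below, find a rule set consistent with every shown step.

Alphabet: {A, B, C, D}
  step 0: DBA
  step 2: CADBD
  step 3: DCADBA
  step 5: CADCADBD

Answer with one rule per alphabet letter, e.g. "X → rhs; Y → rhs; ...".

  step 2 ⇒ step 3: CADBD ⇒ D·C·A·DB·A
    A ↦ C
    B ↦ DB
    C ↦ D
    D ↦ A

A->C, B->DB, C->D, D->A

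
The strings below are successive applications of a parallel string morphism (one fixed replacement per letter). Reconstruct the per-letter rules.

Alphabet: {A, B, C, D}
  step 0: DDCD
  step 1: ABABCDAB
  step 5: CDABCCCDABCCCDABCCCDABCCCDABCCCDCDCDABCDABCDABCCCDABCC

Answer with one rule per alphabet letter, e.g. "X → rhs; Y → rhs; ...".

  step 0 ⇒ step 1: DDCD ⇒ AB·AB·CD·AB
    C ↦ CD
    D ↦ AB
    A ↦ C  (constrained at step 1)
    B ↦ C  (constrained at step 1)

A->C, B->C, C->CD, D->AB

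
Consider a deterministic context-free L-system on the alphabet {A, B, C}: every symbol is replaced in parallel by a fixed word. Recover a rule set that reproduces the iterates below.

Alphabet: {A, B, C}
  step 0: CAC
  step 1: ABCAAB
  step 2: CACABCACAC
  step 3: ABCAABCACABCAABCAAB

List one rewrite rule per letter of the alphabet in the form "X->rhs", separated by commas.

  step 2 ⇒ step 3: CACABCACAC ⇒ AB·CA·AB·CA·C·AB·CA·AB·CA·AB
    A ↦ CA
    B ↦ C
    C ↦ AB

A->CA, B->C, C->AB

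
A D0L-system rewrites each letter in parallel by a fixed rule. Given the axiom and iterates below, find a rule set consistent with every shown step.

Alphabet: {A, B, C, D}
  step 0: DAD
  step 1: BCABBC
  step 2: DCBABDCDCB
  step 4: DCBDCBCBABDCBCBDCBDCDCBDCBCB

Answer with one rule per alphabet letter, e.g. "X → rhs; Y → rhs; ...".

A->AB, B->DC, C->B, D->BC

  step 1 ⇒ step 2: BCABBC ⇒ DC·B·AB·DC·DC·B
    A ↦ AB
    B ↦ DC
    C ↦ B
  step 0 ⇒ step 1: DAD ⇒ BC·AB·BC
    D ↦ BC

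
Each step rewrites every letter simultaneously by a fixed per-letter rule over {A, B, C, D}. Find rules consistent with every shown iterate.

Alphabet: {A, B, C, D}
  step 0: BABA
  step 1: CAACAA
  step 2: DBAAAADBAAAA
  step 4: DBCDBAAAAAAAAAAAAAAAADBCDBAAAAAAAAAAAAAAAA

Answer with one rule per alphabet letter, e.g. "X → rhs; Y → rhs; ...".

  step 1 ⇒ step 2: CAACAA ⇒ DB·AA·AA·DB·AA·AA
    A ↦ AA
    C ↦ DB
  step 0 ⇒ step 1: BABA ⇒ C·AA·C·AA
    B ↦ C
    D ↦ CB  (constrained at step 2)

A->AA, B->C, C->DB, D->CB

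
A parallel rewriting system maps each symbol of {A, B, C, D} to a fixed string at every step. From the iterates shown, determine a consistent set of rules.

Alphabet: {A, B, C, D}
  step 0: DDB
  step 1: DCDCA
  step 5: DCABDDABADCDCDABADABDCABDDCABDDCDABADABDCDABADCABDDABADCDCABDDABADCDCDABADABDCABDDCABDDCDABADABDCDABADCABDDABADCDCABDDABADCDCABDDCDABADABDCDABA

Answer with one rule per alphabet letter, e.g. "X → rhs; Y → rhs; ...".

A->DAB, B->A, C->ABD, D->DC

  step 0 ⇒ step 1: DDB ⇒ DC·DC·A
    B ↦ A
    D ↦ DC
    A ↦ DAB  (constrained at step 1)
    C ↦ ABD  (constrained at step 1)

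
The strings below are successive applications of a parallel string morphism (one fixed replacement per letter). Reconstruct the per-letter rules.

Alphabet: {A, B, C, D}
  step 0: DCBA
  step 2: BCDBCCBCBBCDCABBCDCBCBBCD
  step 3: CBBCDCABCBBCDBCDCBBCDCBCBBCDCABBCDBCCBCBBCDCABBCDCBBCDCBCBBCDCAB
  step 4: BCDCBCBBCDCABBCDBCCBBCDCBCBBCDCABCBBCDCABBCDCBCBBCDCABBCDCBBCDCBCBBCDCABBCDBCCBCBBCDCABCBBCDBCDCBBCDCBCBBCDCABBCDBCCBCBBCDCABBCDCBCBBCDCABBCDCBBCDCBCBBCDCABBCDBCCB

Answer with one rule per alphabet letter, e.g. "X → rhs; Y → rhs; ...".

  step 3 ⇒ step 4: CBBCDCABCBBCDBCDCBBCDCBCBBCDCABBCDBCCBCBBCDCABBCDCBBCDCBCBBCDCAB ⇒ BCD·CB·CB·BCD·CAB·BCD·BC·CB·BCD·CB·CB·BCD·CAB·CB·BCD·CAB·BCD·CB·CB·BCD·CAB·BCD·CB·BCD·CB·CB·BCD·CAB·BCD·BC·CB·CB·BCD·CAB·CB·BCD·BCD·CB·BCD·CB·CB·BCD·CAB·BCD·BC·CB·CB·BCD·CAB·BCD·CB·CB·BCD·CAB·BCD·CB·BCD·CB·CB·BCD·CAB·BCD·BC·CB
    A ↦ BC
    B ↦ CB
    C ↦ BCD
    D ↦ CAB

A->BC, B->CB, C->BCD, D->CAB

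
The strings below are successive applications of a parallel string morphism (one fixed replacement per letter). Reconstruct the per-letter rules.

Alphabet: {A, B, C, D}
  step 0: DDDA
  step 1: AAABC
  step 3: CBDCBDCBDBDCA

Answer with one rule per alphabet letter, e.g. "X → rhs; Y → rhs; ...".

A->BC, B->C, C->BD, D->A

  step 0 ⇒ step 1: DDDA ⇒ A·A·A·BC
    A ↦ BC
    D ↦ A
    B ↦ C  (constrained at step 1)
    C ↦ BD  (constrained at step 1)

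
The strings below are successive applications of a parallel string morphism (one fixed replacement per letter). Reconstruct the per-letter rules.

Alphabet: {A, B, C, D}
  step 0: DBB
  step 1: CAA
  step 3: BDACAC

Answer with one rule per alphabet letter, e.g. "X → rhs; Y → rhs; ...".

A->BD, B->A, C->A, D->C

  step 0 ⇒ step 1: DBB ⇒ C·A·A
    B ↦ A
    D ↦ C
    A ↦ BD  (constrained at step 1)
    C ↦ A  (constrained at step 1)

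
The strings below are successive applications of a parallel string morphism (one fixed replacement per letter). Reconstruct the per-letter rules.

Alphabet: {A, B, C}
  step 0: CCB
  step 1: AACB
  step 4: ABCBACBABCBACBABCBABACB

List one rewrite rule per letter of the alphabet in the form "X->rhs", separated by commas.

A->AB, B->CB, C->A

  step 0 ⇒ step 1: CCB ⇒ A·A·CB
    B ↦ CB
    C ↦ A
    A ↦ AB  (constrained at step 1)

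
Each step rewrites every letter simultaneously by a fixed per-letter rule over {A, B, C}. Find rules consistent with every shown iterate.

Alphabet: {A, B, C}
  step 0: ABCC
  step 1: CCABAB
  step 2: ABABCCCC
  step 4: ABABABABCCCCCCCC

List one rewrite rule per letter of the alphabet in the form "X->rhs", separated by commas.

  step 1 ⇒ step 2: CCABAB ⇒ AB·AB·C·C·C·C
    A ↦ C
    B ↦ C
    C ↦ AB

A->C, B->C, C->AB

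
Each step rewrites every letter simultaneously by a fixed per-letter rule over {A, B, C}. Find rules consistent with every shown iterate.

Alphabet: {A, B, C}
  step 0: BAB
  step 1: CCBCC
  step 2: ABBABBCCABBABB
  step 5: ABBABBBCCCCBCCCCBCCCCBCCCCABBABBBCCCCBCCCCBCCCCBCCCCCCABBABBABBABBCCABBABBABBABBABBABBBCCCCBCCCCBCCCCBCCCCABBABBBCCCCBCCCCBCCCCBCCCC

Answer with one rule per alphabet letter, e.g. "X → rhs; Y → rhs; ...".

  step 1 ⇒ step 2: CCBCC ⇒ ABB·ABB·CC·ABB·ABB
    B ↦ CC
    C ↦ ABB
  step 0 ⇒ step 1: BAB ⇒ CC·B·CC
    A ↦ B

A->B, B->CC, C->ABB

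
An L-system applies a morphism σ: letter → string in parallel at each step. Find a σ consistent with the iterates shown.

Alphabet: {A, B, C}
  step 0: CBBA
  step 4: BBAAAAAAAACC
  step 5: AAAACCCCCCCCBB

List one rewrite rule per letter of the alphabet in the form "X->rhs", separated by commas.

A->C, B->AA, C->B

  step 4 ⇒ step 5: BBAAAAAAAACC ⇒ AA·AA·C·C·C·C·C·C·C·C·B·B
    A ↦ C
    B ↦ AA
    C ↦ B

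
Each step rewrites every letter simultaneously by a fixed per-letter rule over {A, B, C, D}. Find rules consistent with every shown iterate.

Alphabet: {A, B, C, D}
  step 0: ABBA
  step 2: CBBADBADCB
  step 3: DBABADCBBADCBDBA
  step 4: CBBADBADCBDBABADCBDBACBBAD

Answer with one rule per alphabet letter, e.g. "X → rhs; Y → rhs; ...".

A->D, B->BA, C->D, D->CB

  step 3 ⇒ step 4: DBABADCBBADCBDBA ⇒ CB·BA·D·BA·D·CB·D·BA·BA·D·CB·D·BA·CB·BA·D
    A ↦ D
    B ↦ BA
    C ↦ D
    D ↦ CB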